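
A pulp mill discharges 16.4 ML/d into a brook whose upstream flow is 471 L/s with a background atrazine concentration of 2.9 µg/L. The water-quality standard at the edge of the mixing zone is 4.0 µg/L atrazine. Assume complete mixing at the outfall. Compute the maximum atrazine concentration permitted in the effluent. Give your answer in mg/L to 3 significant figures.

0.00673 mg/L

16.4 ML/d = 0.1898 m³/s.
471 L/s = 0.471 m³/s.
2.9 µg/L = 0.0029 mg/L.
4.0 µg/L = 0.004 mg/L.
Mass balance: 0.004·0.6608 = 0.1898·Cₑ + 0.471·0.0029.
Cₑ = (0.002643 − 0.001366) / 0.1898 = 0.00673 mg/L.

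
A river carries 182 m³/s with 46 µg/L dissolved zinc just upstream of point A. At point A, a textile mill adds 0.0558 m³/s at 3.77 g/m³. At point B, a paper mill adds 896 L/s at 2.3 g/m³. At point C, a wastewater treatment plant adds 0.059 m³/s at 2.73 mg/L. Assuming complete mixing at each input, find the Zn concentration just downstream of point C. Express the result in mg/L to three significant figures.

46 µg/L = 0.046 mg/L.
After input A: C = (182·0.046 + 0.0558·3.77) / 182.1 = 0.04714 mg/L.
896 L/s = 0.896 m³/s.
After input B: C = (182.1·0.04714 + 0.896·2.3) / 183 = 0.05817 mg/L.
After input C: C = (183·0.05817 + 0.059·2.73) / 183 = 0.05904 mg/L.

0.0590 mg/L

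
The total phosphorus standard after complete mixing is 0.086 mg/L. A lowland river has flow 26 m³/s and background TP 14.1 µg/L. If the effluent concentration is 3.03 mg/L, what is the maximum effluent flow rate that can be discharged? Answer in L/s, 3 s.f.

14.1 µg/L = 0.0141 mg/L.
Mass balance at complete mixing: C_std·(Q_w + Q_r) = Q_w·C_e + Q_r·C_b.
Rearranging, Q_w = Q_r·(C_std − C_b)/(C_e − C_std) = 26·(0.086 − 0.0141) / (3.03 − 0.086) = 0.635 m³/s.
= 635 L/s.

635 L/s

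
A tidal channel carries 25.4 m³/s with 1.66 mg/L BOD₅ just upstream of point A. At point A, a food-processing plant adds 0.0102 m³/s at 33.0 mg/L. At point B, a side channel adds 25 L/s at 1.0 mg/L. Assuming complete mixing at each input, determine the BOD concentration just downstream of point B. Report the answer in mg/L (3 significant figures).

After input A: C = (25.4·1.66 + 0.0102·33) / 25.41 = 1.673 mg/L.
25 L/s = 0.025 m³/s.
After input B: C = (25.41·1.673 + 0.025·1) / 25.44 = 1.672 mg/L.

1.67 mg/L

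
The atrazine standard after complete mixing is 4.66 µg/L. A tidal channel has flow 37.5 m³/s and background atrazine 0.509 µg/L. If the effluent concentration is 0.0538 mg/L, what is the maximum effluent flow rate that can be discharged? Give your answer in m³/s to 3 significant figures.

3.17 m³/s

0.509 µg/L = 0.000509 mg/L.
4.66 µg/L = 0.00466 mg/L.
Mass balance at complete mixing: C_std·(Q_w + Q_r) = Q_w·C_e + Q_r·C_b.
Rearranging, Q_w = Q_r·(C_std − C_b)/(C_e − C_std) = 37.5·(0.00466 − 0.000509) / (0.0538 − 0.00466) = 3.168 m³/s.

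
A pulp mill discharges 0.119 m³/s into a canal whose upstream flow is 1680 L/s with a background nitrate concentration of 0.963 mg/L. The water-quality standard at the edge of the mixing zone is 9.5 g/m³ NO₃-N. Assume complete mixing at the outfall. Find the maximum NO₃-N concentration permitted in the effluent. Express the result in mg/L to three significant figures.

130 mg/L

1680 L/s = 1.68 m³/s.
Mass balance: 9.5·1.799 = 0.119·Cₑ + 1.68·0.963.
Cₑ = (17.09 − 1.618) / 0.119 = 130 mg/L.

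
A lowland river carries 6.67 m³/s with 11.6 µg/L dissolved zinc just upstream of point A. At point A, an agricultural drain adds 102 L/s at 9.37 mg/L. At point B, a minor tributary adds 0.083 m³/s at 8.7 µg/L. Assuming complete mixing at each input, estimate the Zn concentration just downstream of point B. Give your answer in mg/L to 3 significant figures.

11.6 µg/L = 0.0116 mg/L.
102 L/s = 0.102 m³/s.
After input A: C = (6.67·0.0116 + 0.102·9.37) / 6.772 = 0.1526 mg/L.
8.7 µg/L = 0.0087 mg/L.
After input B: C = (6.772·0.1526 + 0.083·0.0087) / 6.855 = 0.1508 mg/L.

0.151 mg/L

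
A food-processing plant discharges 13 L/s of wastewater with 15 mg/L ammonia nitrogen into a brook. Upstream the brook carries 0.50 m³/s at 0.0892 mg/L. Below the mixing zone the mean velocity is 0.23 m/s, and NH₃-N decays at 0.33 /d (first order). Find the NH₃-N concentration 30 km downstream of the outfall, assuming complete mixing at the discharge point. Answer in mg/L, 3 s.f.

13 L/s = 0.013 m³/s.
After complete mixing, C₀ = (0.013·15 + 0.5·0.0892) / 0.513 = 0.4671 mg/L.
Travel time t = 3e+04 m / 0.23 m/s = 1.304e+05 s = 1.51 d.
C = 0.4671·exp(−0.33·1.51) = 0.4671·0.6076 = 0.2838 mg/L.

0.284 mg/L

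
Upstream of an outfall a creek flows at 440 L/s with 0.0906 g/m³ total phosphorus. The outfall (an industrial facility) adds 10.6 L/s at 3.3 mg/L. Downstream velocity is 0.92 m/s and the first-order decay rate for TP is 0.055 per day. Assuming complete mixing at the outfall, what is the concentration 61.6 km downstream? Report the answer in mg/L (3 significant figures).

10.6 L/s = 0.0106 m³/s.
440 L/s = 0.44 m³/s.
After complete mixing, C₀ = (0.0106·3.3 + 0.44·0.0906) / 0.4506 = 0.1661 mg/L.
Travel time t = 6.16e+04 m / 0.92 m/s = 6.696e+04 s = 0.775 d.
C = 0.1661·exp(−0.055·0.775) = 0.1661·0.9583 = 0.1592 mg/L.

0.159 mg/L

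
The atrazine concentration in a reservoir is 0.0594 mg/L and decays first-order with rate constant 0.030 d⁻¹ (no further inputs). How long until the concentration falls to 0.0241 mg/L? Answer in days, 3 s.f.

30.1 d

t = ln(C₀/C)/k = ln(0.0594/0.0241)/0.030 = 0.9021/0.030 = 30.07 d.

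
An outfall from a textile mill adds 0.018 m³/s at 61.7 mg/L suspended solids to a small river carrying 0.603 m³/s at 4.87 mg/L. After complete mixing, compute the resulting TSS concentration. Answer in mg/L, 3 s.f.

By mass balance at complete mixing, C = (0.018·61.7 + 0.603·4.87) / (0.018 + 0.603) = 4.047/0.621 = 6.517 mg/L.

6.52 mg/L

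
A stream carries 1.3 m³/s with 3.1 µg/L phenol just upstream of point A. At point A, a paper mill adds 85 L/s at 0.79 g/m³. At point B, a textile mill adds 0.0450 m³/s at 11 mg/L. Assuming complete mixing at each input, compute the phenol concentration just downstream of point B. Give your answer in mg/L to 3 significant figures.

0.396 mg/L

3.1 µg/L = 0.0031 mg/L.
85 L/s = 0.085 m³/s.
After input A: C = (1.3·0.0031 + 0.085·0.79) / 1.385 = 0.05139 mg/L.
After input B: C = (1.385·0.05139 + 0.045·11) / 1.43 = 0.3959 mg/L.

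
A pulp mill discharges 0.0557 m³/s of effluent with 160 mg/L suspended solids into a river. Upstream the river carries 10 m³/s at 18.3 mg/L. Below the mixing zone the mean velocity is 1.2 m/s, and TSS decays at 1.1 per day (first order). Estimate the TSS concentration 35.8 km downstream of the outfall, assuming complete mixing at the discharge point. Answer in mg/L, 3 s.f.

13.1 mg/L

After complete mixing, C₀ = (0.0557·160 + 10·18.3) / 10.06 = 19.08 mg/L.
Travel time t = 3.58e+04 m / 1.2 m/s = 2.983e+04 s = 0.3453 d.
C = 19.08·exp(−1.1·0.3453) = 19.08·0.684 = 13.05 mg/L.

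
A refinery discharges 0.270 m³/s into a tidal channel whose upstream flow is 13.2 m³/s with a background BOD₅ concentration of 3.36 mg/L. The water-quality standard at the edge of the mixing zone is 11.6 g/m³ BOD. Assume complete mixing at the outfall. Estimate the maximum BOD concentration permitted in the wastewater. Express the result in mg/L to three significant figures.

414 mg/L

Mass balance: 11.6·13.47 = 0.27·Cₑ + 13.2·3.36.
Cₑ = (156.3 − 44.35) / 0.27 = 414.4 mg/L.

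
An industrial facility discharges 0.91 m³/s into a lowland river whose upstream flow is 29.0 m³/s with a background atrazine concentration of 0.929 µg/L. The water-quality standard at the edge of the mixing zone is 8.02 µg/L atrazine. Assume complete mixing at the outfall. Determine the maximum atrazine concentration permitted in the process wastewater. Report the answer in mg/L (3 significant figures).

0.234 mg/L

0.929 µg/L = 0.000929 mg/L.
8.02 µg/L = 0.00802 mg/L.
Mass balance: 0.00802·29.91 = 0.91·Cₑ + 29·0.000929.
Cₑ = (0.2399 − 0.02694) / 0.91 = 0.234 mg/L.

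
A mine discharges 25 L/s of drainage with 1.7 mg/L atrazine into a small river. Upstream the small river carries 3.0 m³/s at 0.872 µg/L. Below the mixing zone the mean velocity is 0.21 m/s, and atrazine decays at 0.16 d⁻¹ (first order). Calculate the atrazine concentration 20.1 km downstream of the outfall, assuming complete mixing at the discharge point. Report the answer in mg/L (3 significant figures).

25 L/s = 0.025 m³/s.
0.872 µg/L = 0.000872 mg/L.
After complete mixing, C₀ = (0.025·1.7 + 3·0.000872) / 3.025 = 0.01491 mg/L.
Travel time t = 2.01e+04 m / 0.21 m/s = 9.571e+04 s = 1.108 d.
C = 0.01491·exp(−0.16·1.108) = 0.01491·0.8376 = 0.01249 mg/L.

0.0125 mg/L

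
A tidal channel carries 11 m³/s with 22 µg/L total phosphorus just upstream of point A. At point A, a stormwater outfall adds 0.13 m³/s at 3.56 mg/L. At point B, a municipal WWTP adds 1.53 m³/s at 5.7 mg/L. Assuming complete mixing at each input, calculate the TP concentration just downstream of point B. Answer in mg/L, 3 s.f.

22 µg/L = 0.022 mg/L.
After input A: C = (11·0.022 + 0.13·3.56) / 11.13 = 0.06332 mg/L.
After input B: C = (11.13·0.06332 + 1.53·5.7) / 12.66 = 0.7445 mg/L.

0.745 mg/L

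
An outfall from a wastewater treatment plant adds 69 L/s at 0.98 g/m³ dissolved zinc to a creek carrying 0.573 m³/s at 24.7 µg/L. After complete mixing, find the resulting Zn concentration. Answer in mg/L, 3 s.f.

69 L/s = 0.069 m³/s.
24.7 µg/L = 0.0247 mg/L.
Conservation of mass across the mixing zone: C = (0.069·0.98 + 0.573·0.0247) / (0.069 + 0.573) = 0.08177/0.642 = 0.1274 mg/L.

0.127 mg/L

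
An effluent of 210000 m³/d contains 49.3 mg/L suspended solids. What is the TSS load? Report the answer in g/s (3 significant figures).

210000 m³/d = 2.431 m³/s.
Mass flux = Q·C = 2.431 m³/s × 49.3 g/m³ = 119.8 g/s.

120 g/s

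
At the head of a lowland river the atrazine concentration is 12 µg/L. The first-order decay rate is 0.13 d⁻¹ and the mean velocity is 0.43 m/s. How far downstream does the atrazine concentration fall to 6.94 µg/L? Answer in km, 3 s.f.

From C = C₀·e^(−kt), t = ln(C₀/C)/k = ln(12/6.94)/0.13 = 0.5476/0.13 = 4.212 d.
Distance = v·t = 0.43 m/s × 3.639e+05 s = 1.565e+05 m = 156.5 km.

156 km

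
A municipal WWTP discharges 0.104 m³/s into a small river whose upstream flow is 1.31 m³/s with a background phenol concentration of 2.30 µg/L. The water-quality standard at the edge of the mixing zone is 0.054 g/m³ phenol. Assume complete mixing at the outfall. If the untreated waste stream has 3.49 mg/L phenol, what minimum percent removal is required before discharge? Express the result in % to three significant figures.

79.8 %

2.30 µg/L = 0.0023 mg/L.
Mass balance: 0.054·1.414 = 0.104·Cₑ + 1.31·0.0023.
Cₑ = (0.07636 − 0.003013) / 0.104 = 0.7052 mg/L.
Required removal = 1 − 0.7052/3.49 = 79.79 %.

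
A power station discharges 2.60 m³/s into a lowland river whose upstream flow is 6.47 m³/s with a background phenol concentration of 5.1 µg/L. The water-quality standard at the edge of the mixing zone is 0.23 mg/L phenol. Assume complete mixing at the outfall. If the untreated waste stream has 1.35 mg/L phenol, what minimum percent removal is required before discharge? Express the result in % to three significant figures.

41.5 %

5.1 µg/L = 0.0051 mg/L.
Mass balance: 0.23·9.07 = 2.6·Cₑ + 6.47·0.0051.
Cₑ = (2.086 − 0.033) / 2.6 = 0.7897 mg/L.
Required removal = 1 − 0.7897/1.35 = 41.51 %.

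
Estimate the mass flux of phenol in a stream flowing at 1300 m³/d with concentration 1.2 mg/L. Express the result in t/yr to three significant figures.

1300 m³/d = 0.01505 m³/s.
Mass flux = Q·C = 0.01505 m³/s × 1.2 g/m³ = 0.01806 g/s.
= 0.01806 g/s × 31.56 = 0.5698 t/yr.

0.570 t/yr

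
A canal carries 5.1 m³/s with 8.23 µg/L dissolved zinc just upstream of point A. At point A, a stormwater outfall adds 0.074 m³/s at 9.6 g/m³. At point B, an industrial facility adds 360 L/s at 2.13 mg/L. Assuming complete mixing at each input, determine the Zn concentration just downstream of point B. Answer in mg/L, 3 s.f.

8.23 µg/L = 0.00823 mg/L.
After input A: C = (5.1·0.00823 + 0.074·9.6) / 5.174 = 0.1454 mg/L.
360 L/s = 0.36 m³/s.
After input B: C = (5.174·0.1454 + 0.36·2.13) / 5.534 = 0.2745 mg/L.

0.275 mg/L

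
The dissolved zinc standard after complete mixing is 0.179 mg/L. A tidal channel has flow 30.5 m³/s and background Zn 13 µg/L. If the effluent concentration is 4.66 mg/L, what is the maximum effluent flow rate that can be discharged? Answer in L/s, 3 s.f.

1130 L/s

13 µg/L = 0.013 mg/L.
Mass balance at complete mixing: C_std·(Q_w + Q_r) = Q_w·C_e + Q_r·C_b.
Rearranging, Q_w = Q_r·(C_std − C_b)/(C_e − C_std) = 30.5·(0.179 − 0.013) / (4.66 − 0.179) = 1.13 m³/s.
= 1130 L/s.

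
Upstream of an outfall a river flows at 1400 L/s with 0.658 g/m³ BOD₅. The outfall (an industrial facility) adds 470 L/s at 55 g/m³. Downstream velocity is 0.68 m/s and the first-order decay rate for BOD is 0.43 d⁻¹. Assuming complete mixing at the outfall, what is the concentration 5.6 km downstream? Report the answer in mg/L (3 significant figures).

470 L/s = 0.47 m³/s.
1400 L/s = 1.4 m³/s.
After complete mixing, C₀ = (0.47·55 + 1.4·0.658) / 1.87 = 14.32 mg/L.
Travel time t = 5600 m / 0.68 m/s = 8235 s = 0.09532 d.
C = 14.32·exp(−0.43·0.09532) = 14.32·0.9598 = 13.74 mg/L.

13.7 mg/L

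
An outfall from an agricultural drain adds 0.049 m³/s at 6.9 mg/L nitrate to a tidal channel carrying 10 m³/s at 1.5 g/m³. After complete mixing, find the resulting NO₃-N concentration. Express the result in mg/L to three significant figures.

1.53 mg/L

By mass balance at complete mixing, C = (0.049·6.9 + 10·1.5) / (0.049 + 10) = 15.34/10.05 = 1.526 mg/L.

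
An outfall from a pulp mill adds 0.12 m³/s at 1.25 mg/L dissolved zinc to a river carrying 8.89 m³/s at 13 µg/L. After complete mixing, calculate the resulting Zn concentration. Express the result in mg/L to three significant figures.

13 µg/L = 0.013 mg/L.
By mass balance at complete mixing, C = (0.12·1.25 + 8.89·0.013) / (0.12 + 8.89) = 0.2656/9.01 = 0.02948 mg/L.

0.0295 mg/L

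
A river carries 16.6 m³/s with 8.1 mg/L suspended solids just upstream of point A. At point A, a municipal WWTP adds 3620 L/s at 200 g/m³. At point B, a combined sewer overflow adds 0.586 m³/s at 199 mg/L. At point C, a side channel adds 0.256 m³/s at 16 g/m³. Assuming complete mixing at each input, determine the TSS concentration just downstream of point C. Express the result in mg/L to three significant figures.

46.5 mg/L

3620 L/s = 3.62 m³/s.
After input A: C = (16.6·8.1 + 3.62·200) / 20.22 = 42.46 mg/L.
After input B: C = (20.22·42.46 + 0.586·199) / 20.81 = 46.87 mg/L.
After input C: C = (20.81·46.87 + 0.256·16) / 21.06 = 46.49 mg/L.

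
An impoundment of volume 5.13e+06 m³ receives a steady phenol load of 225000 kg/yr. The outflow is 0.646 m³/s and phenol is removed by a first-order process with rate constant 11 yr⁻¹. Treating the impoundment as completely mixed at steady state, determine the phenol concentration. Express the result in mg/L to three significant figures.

2.93 mg/L

Outflow Q = 0.646 m³/s × 3.156e+07 s/yr = 2.039e+07 m³/yr.
Steady-state CSTR mass balance: W = Q·C + k·V·C, so C = W/(Q + kV).
Q + kV = 2.039e+07 + 11·5.13e+06 = 7.682e+07 m³/yr.
C = 225000/7.682e+07 = 0.002929 kg/m³ = 2.929 mg/L.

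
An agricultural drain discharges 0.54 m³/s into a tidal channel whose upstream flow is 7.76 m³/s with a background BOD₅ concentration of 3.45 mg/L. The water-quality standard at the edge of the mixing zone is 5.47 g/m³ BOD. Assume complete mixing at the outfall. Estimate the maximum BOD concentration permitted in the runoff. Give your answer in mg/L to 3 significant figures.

Mass balance: 5.47·8.3 = 0.54·Cₑ + 7.76·3.45.
Cₑ = (45.4 − 26.77) / 0.54 = 34.5 mg/L.

34.5 mg/L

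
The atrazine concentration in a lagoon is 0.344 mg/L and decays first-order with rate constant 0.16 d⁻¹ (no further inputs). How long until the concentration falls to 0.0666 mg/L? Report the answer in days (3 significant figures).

10.3 d

t = ln(C₀/C)/k = ln(0.344/0.0666)/0.16 = 1.642/0.16 = 10.26 d.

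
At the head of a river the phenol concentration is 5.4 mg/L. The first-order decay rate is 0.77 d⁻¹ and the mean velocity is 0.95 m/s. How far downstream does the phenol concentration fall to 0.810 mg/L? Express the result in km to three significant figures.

From C = C₀·e^(−kt), t = ln(C₀/C)/k = ln(5.4/0.810)/0.77 = 1.897/0.77 = 2.464 d.
Distance = v·t = 0.95 m/s × 2.129e+05 s = 2.022e+05 m = 202.2 km.

202 km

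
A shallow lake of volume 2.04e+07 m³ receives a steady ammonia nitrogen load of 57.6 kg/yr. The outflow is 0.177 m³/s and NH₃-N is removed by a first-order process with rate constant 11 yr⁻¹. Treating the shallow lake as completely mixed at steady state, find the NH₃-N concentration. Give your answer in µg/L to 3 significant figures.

Outflow Q = 0.177 m³/s × 3.156e+07 s/yr = 5.586e+06 m³/yr.
Steady-state CSTR mass balance: W = Q·C + k·V·C, so C = W/(Q + kV).
Q + kV = 5.586e+06 + 11·2.04e+07 = 2.3e+08 m³/yr.
C = 57.6/2.3e+08 = 2.505e-07 kg/m³ = 0.0002505 mg/L = 0.2505 µg/L.

0.250 µg/L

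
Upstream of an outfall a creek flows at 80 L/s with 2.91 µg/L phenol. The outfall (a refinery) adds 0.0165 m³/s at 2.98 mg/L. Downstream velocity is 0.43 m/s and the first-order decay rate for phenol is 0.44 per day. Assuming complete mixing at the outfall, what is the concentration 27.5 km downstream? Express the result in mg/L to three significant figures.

80 L/s = 0.08 m³/s.
2.91 µg/L = 0.00291 mg/L.
After complete mixing, C₀ = (0.0165·2.98 + 0.08·0.00291) / 0.0965 = 0.5119 mg/L.
Travel time t = 2.75e+04 m / 0.43 m/s = 6.395e+04 s = 0.7402 d.
C = 0.5119·exp(−0.44·0.7402) = 0.5119·0.722 = 0.3696 mg/L.

0.370 mg/L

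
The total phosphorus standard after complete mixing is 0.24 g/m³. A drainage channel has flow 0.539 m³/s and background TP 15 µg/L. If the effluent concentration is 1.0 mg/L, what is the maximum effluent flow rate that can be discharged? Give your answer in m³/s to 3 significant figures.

0.160 m³/s

15 µg/L = 0.015 mg/L.
Mass balance at complete mixing: C_std·(Q_w + Q_r) = Q_w·C_e + Q_r·C_b.
Rearranging, Q_w = Q_r·(C_std − C_b)/(C_e − C_std) = 0.539·(0.24 − 0.015) / (1 − 0.24) = 0.1596 m³/s.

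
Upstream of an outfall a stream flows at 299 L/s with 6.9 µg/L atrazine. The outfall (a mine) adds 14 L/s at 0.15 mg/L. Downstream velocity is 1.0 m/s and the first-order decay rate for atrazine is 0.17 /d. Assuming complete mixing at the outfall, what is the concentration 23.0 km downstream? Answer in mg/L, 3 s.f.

14 L/s = 0.014 m³/s.
299 L/s = 0.299 m³/s.
6.9 µg/L = 0.0069 mg/L.
After complete mixing, C₀ = (0.014·0.15 + 0.299·0.0069) / 0.313 = 0.0133 mg/L.
Travel time t = 2.3e+04 m / 1.0 m/s = 2.3e+04 s = 0.2662 d.
C = 0.0133·exp(−0.17·0.2662) = 0.0133·0.9558 = 0.01271 mg/L.

0.0127 mg/L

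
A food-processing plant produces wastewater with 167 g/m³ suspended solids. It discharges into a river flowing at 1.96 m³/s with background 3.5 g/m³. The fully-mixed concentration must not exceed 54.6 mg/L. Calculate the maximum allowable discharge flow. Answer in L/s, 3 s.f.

891 L/s

Mass balance at complete mixing: C_std·(Q_w + Q_r) = Q_w·C_e + Q_r·C_b.
Rearranging, Q_w = Q_r·(C_std − C_b)/(C_e − C_std) = 1.96·(54.6 − 3.5) / (167 − 54.6) = 0.8911 m³/s.
= 891.1 L/s.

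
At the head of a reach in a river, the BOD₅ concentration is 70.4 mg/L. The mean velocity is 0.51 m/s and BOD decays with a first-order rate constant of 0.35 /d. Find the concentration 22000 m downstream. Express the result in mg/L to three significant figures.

Travel time t = 22000 m / 0.51 m/s = 2.2e+04/0.51 = 4.314e+04 s = 0.4993 d.
First-order decay: C = 70.4·exp(−0.35·0.4993) = 70.4·0.8397 = 59.11 mg/L.

59.1 mg/L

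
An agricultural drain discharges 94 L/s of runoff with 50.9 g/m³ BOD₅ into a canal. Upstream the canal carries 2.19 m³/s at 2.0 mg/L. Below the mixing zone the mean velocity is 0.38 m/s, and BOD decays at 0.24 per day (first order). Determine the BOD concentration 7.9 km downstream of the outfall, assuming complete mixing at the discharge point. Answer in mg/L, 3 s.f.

94 L/s = 0.094 m³/s.
After complete mixing, C₀ = (0.094·50.9 + 2.19·2) / 2.284 = 4.013 mg/L.
Travel time t = 7900 m / 0.38 m/s = 2.079e+04 s = 0.2406 d.
C = 4.013·exp(−0.24·0.2406) = 4.013·0.9439 = 3.787 mg/L.

3.79 mg/L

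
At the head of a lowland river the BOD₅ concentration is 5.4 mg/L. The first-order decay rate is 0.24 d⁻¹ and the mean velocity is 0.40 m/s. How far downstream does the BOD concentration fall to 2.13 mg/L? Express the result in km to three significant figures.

From C = C₀·e^(−kt), t = ln(C₀/C)/k = ln(5.4/2.13)/0.24 = 0.9303/0.24 = 3.876 d.
Distance = v·t = 0.40 m/s × 3.349e+05 s = 1.34e+05 m = 134 km.

134 km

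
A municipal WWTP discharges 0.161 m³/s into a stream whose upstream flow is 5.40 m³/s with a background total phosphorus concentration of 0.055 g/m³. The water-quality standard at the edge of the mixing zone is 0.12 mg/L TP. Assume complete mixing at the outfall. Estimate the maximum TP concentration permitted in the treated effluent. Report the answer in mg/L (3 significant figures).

Mass balance: 0.12·5.561 = 0.161·Cₑ + 5.4·0.055.
Cₑ = (0.6673 − 0.297) / 0.161 = 2.3 mg/L.

2.30 mg/L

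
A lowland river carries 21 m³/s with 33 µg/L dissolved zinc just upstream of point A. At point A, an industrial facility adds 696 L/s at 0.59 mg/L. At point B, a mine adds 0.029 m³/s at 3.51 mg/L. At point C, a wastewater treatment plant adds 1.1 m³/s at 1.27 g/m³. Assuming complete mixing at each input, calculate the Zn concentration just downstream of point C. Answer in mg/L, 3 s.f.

33 µg/L = 0.033 mg/L.
696 L/s = 0.696 m³/s.
After input A: C = (21·0.033 + 0.696·0.59) / 21.7 = 0.05087 mg/L.
After input B: C = (21.7·0.05087 + 0.029·3.51) / 21.73 = 0.05549 mg/L.
After input C: C = (21.73·0.05549 + 1.1·1.27) / 22.83 = 0.114 mg/L.

0.114 mg/L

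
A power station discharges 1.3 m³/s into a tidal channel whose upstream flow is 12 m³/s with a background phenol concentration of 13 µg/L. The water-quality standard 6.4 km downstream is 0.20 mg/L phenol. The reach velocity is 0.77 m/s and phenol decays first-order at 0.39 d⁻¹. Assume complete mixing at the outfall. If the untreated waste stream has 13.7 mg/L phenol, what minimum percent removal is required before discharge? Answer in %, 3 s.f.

85.4 %

13 µg/L = 0.013 mg/L.
Travel time to the compliance point: t = 6400/0.77 = 8312 s = 0.0962 d; decay factor exp(−0.39·0.0962) = 0.9632.
So the concentration just after mixing may be at most 0.2/0.9632 = 0.2076 mg/L.
Mass balance: 0.2076·13.3 = 1.3·Cₑ + 12·0.013.
Cₑ = (2.762 − 0.156) / 1.3 = 2.004 mg/L.
Required removal = 1 − 2.004/13.7 = 85.37 %.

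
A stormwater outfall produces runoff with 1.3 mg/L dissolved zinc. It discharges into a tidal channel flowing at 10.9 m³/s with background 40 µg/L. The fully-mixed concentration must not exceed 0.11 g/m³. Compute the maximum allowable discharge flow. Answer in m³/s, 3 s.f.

40 µg/L = 0.04 mg/L.
Mass balance at complete mixing: C_std·(Q_w + Q_r) = Q_w·C_e + Q_r·C_b.
Rearranging, Q_w = Q_r·(C_std − C_b)/(C_e − C_std) = 10.9·(0.11 − 0.04) / (1.3 − 0.11) = 0.6412 m³/s.

0.641 m³/s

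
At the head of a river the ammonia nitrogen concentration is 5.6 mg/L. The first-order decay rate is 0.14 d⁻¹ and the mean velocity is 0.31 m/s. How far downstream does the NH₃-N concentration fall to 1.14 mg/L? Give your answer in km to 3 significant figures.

From C = C₀·e^(−kt), t = ln(C₀/C)/k = ln(5.6/1.14)/0.14 = 1.592/0.14 = 11.37 d.
Distance = v·t = 0.31 m/s × 9.823e+05 s = 3.045e+05 m = 304.5 km.

305 km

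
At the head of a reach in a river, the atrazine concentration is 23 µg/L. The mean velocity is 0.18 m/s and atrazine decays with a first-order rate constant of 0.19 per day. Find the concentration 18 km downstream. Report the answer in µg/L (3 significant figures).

18.5 µg/L

Travel time t = 18 km / 0.18 m/s = 1.8e+04/0.18 = 1e+05 s = 1.157 d.
First-order decay: C = 23·exp(−0.19·1.157) = 23·0.8026 = 18.46 µg/L.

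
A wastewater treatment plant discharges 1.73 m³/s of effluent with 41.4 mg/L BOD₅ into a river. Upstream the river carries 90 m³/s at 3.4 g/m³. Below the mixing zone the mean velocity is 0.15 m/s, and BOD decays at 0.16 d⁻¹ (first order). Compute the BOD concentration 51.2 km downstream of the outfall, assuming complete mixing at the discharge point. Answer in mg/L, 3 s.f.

After complete mixing, C₀ = (1.73·41.4 + 90·3.4) / 91.73 = 4.117 mg/L.
Travel time t = 5.12e+04 m / 0.15 m/s = 3.413e+05 s = 3.951 d.
C = 4.117·exp(−0.16·3.951) = 4.117·0.5315 = 2.188 mg/L.

2.19 mg/L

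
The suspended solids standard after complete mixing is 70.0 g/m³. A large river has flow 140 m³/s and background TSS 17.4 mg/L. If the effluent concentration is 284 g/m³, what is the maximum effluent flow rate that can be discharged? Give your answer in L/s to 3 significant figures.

Mass balance at complete mixing: C_std·(Q_w + Q_r) = Q_w·C_e + Q_r·C_b.
Rearranging, Q_w = Q_r·(C_std − C_b)/(C_e − C_std) = 140·(70 − 17.4) / (284 − 70) = 34.41 m³/s.
= 3.441e+04 L/s.

34400 L/s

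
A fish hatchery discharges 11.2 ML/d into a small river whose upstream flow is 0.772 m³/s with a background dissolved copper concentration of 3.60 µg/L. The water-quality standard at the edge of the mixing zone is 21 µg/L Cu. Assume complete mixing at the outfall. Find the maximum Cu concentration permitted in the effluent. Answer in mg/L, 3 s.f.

11.2 ML/d = 0.1296 m³/s.
3.60 µg/L = 0.0036 mg/L.
21 µg/L = 0.021 mg/L.
Mass balance: 0.021·0.9016 = 0.1296·Cₑ + 0.772·0.0036.
Cₑ = (0.01893 − 0.002779) / 0.1296 = 0.1246 mg/L.

0.125 mg/L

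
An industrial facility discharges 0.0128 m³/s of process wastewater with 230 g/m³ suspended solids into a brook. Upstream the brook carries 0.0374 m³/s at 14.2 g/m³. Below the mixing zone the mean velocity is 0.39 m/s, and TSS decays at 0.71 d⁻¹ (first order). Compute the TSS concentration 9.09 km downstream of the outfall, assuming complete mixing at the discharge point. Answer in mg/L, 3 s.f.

57.2 mg/L

After complete mixing, C₀ = (0.0128·230 + 0.0374·14.2) / 0.0502 = 69.22 mg/L.
Travel time t = 9090 m / 0.39 m/s = 2.331e+04 s = 0.2698 d.
C = 69.22·exp(−0.71·0.2698) = 69.22·0.8257 = 57.16 mg/L.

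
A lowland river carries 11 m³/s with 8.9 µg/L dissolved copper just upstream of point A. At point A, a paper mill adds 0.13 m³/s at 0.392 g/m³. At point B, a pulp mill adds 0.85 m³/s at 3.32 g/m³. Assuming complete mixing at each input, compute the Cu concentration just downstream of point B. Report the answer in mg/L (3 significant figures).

8.9 µg/L = 0.0089 mg/L.
After input A: C = (11·0.0089 + 0.13·0.392) / 11.13 = 0.01337 mg/L.
After input B: C = (11.13·0.01337 + 0.85·3.32) / 11.98 = 0.248 mg/L.

0.248 mg/L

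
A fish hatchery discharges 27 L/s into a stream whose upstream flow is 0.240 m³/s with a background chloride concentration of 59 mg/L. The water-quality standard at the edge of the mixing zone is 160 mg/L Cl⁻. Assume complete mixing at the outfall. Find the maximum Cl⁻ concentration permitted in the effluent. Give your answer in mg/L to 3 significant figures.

27 L/s = 0.027 m³/s.
Mass balance: 160·0.267 = 0.027·Cₑ + 0.24·59.
Cₑ = (42.72 − 14.16) / 0.027 = 1058 mg/L.

1060 mg/L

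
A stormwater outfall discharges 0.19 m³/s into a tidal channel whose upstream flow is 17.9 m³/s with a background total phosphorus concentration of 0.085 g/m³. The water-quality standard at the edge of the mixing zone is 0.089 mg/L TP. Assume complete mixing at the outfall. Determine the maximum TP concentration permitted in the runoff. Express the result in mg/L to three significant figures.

0.466 mg/L

Mass balance: 0.089·18.09 = 0.19·Cₑ + 17.9·0.085.
Cₑ = (1.61 − 1.522) / 0.19 = 0.4658 mg/L.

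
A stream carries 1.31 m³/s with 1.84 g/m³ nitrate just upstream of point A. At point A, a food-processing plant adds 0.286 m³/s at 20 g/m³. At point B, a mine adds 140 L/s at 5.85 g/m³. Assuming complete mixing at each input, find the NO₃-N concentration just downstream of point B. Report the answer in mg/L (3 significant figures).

5.16 mg/L

After input A: C = (1.31·1.84 + 0.286·20) / 1.596 = 5.094 mg/L.
140 L/s = 0.14 m³/s.
After input B: C = (1.596·5.094 + 0.14·5.85) / 1.736 = 5.155 mg/L.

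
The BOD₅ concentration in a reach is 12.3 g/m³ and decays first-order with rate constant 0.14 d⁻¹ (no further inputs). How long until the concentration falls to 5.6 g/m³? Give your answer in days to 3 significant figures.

5.62 d

t = ln(C₀/C)/k = ln(12.3/5.6)/0.14 = 0.7868/0.14 = 5.62 d.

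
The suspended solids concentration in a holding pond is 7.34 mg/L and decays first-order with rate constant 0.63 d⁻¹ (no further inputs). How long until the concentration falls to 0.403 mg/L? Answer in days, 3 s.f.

t = ln(C₀/C)/k = ln(7.34/0.403)/0.63 = 2.902/0.63 = 4.607 d.

4.61 d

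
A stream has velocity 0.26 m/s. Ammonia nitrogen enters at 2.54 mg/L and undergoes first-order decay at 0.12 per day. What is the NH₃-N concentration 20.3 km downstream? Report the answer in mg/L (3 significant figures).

Travel time t = 20.3 km / 0.26 m/s = 2.03e+04/0.26 = 7.808e+04 s = 0.9037 d.
First-order decay: C = 2.54·exp(−0.12·0.9037) = 2.54·0.8972 = 2.279 mg/L.

2.28 mg/L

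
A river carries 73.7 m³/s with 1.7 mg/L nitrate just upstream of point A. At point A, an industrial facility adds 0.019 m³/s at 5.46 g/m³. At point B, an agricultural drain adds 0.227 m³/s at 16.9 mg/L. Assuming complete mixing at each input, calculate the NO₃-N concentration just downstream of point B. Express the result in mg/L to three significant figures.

After input A: C = (73.7·1.7 + 0.019·5.46) / 73.72 = 1.701 mg/L.
After input B: C = (73.72·1.701 + 0.227·16.9) / 73.95 = 1.748 mg/L.

1.75 mg/L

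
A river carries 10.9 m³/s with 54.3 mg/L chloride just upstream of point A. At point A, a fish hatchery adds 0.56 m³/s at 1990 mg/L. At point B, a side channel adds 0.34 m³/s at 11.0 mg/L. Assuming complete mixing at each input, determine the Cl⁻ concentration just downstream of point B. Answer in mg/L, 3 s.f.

After input A: C = (10.9·54.3 + 0.56·1990) / 11.46 = 148.9 mg/L.
After input B: C = (11.46·148.9 + 0.34·11) / 11.8 = 144.9 mg/L.

145 mg/L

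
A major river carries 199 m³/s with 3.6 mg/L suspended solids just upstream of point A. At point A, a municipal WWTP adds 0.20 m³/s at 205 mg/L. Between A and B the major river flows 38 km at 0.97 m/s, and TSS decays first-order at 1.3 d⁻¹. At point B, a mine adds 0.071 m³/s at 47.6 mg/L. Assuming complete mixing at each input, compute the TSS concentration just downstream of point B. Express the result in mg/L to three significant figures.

2.13 mg/L

After input A: C = (199·3.6 + 0.2·205) / 199.2 = 3.802 mg/L.
Over the 38 km reach to input B (t = 3.918e+04 s = 0.4534 d), decay gives C = 3.802·exp(−1.3·0.4534) = 2.109 mg/L.
After input B: C = (199.2·2.109 + 0.071·47.6) / 199.3 = 2.125 mg/L.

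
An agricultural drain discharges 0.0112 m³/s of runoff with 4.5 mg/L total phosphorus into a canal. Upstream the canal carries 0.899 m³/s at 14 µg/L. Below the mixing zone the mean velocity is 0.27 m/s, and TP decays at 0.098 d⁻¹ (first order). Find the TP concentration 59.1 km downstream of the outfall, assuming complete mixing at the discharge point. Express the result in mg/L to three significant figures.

14 µg/L = 0.014 mg/L.
After complete mixing, C₀ = (0.0112·4.5 + 0.899·0.014) / 0.9102 = 0.0692 mg/L.
Travel time t = 5.91e+04 m / 0.27 m/s = 2.189e+05 s = 2.533 d.
C = 0.0692·exp(−0.098·2.533) = 0.0692·0.7801 = 0.05399 mg/L.

0.0540 mg/L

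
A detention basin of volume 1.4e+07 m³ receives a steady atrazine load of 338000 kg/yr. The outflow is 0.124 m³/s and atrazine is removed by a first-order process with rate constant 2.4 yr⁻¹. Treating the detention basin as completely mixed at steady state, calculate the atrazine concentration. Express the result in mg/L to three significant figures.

9.01 mg/L

Outflow Q = 0.124 m³/s × 3.156e+07 s/yr = 3.913e+06 m³/yr.
Steady-state CSTR mass balance: W = Q·C + k·V·C, so C = W/(Q + kV).
Q + kV = 3.913e+06 + 2.4·1.4e+07 = 3.751e+07 m³/yr.
C = 338000/3.751e+07 = 0.00901 kg/m³ = 9.01 mg/L.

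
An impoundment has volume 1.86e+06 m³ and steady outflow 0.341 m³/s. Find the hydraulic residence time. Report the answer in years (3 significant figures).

Q = 0.341 m³/s × 3.156e+07 s/yr = 1.076e+07 m³/yr.
Hydraulic residence time τ = V/Q = 1.86e+06/1.076e+07 = 0.1728 yr.

0.173 yr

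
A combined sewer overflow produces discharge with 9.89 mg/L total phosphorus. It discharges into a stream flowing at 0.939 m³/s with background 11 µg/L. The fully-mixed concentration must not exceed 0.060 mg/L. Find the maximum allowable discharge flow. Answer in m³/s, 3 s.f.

0.00468 m³/s

11 µg/L = 0.011 mg/L.
Mass balance at complete mixing: C_std·(Q_w + Q_r) = Q_w·C_e + Q_r·C_b.
Rearranging, Q_w = Q_r·(C_std − C_b)/(C_e − C_std) = 0.939·(0.06 − 0.011) / (9.89 − 0.06) = 0.004681 m³/s.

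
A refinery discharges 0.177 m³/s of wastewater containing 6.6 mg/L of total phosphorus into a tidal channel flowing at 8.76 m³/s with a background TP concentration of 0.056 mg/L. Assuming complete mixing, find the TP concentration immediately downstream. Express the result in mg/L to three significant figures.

By mass balance at complete mixing, C = (0.177·6.6 + 8.76·0.056) / (0.177 + 8.76) = 1.659/8.937 = 0.1856 mg/L.

0.186 mg/L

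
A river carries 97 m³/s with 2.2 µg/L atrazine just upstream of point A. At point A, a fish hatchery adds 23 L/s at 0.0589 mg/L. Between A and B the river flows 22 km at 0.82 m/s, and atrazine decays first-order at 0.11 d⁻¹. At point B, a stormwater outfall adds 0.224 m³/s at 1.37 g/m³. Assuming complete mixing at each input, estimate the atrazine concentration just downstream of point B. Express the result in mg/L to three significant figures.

0.00529 mg/L

2.2 µg/L = 0.0022 mg/L.
23 L/s = 0.023 m³/s.
After input A: C = (97·0.0022 + 0.023·0.0589) / 97.02 = 0.002213 mg/L.
Over the 22 km reach to input B (t = 2.683e+04 s = 0.3105 d), decay gives C = 0.002213·exp(−0.11·0.3105) = 0.002139 mg/L.
After input B: C = (97.02·0.002139 + 0.224·1.37) / 97.25 = 0.00529 mg/L.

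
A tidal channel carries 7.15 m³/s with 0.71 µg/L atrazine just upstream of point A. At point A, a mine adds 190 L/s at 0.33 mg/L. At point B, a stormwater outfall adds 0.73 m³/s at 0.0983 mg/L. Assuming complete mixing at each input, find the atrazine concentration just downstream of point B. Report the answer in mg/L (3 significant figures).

0.0173 mg/L

0.71 µg/L = 0.00071 mg/L.
190 L/s = 0.19 m³/s.
After input A: C = (7.15·0.00071 + 0.19·0.33) / 7.34 = 0.009234 mg/L.
After input B: C = (7.34·0.009234 + 0.73·0.0983) / 8.07 = 0.01729 mg/L.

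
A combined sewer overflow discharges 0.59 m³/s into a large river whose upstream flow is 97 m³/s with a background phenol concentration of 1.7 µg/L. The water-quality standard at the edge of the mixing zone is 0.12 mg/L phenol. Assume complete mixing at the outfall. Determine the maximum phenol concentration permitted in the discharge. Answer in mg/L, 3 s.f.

19.6 mg/L

1.7 µg/L = 0.0017 mg/L.
Mass balance: 0.12·97.59 = 0.59·Cₑ + 97·0.0017.
Cₑ = (11.71 − 0.1649) / 0.59 = 19.57 mg/L.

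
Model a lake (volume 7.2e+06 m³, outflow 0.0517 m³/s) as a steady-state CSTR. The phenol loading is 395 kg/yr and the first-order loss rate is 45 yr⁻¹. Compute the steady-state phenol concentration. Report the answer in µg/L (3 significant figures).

1.21 µg/L

Outflow Q = 0.0517 m³/s × 3.156e+07 s/yr = 1.632e+06 m³/yr.
Steady-state CSTR mass balance: W = Q·C + k·V·C, so C = W/(Q + kV).
Q + kV = 1.632e+06 + 45·7.2e+06 = 3.256e+08 m³/yr.
C = 395/3.256e+08 = 1.213e-06 kg/m³ = 0.001213 mg/L = 1.213 µg/L.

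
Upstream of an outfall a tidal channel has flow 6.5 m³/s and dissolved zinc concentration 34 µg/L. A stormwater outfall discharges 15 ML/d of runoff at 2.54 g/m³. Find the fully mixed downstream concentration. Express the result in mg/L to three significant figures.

0.0992 mg/L

15 ML/d = 0.1736 m³/s.
34 µg/L = 0.034 mg/L.
Conservation of mass across the mixing zone: C = (0.1736·2.54 + 6.5·0.034) / (0.1736 + 6.5) = 0.662/6.674 = 0.09919 mg/L.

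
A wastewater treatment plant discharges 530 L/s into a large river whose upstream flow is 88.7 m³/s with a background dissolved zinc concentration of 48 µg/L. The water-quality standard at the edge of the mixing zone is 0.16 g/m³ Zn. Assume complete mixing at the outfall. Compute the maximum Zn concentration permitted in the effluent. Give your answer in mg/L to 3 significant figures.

18.9 mg/L

530 L/s = 0.53 m³/s.
48 µg/L = 0.048 mg/L.
Mass balance: 0.16·89.23 = 0.53·Cₑ + 88.7·0.048.
Cₑ = (14.28 − 4.258) / 0.53 = 18.9 mg/L.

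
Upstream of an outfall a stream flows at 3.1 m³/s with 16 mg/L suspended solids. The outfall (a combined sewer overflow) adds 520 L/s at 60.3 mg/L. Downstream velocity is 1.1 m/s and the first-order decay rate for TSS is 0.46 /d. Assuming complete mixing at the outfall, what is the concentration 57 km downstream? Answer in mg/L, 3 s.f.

520 L/s = 0.52 m³/s.
After complete mixing, C₀ = (0.52·60.3 + 3.1·16) / 3.62 = 22.36 mg/L.
Travel time t = 5.7e+04 m / 1.1 m/s = 5.182e+04 s = 0.5997 d.
C = 22.36·exp(−0.46·0.5997) = 22.36·0.7589 = 16.97 mg/L.

17.0 mg/L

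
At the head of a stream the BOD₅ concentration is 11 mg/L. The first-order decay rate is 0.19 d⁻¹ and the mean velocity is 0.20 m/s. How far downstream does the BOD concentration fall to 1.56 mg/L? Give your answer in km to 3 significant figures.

From C = C₀·e^(−kt), t = ln(C₀/C)/k = ln(11/1.56)/0.19 = 1.953/0.19 = 10.28 d.
Distance = v·t = 0.20 m/s × 8.882e+05 s = 1.776e+05 m = 177.6 km.

178 km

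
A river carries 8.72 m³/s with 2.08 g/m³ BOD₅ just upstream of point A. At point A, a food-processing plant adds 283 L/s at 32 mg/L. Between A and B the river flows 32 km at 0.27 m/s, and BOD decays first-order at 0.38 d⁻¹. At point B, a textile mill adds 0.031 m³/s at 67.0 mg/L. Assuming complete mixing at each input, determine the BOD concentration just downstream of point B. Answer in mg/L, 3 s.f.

283 L/s = 0.283 m³/s.
After input A: C = (8.72·2.08 + 0.283·32) / 9.003 = 3.021 mg/L.
Over the 32 km reach to input B (t = 1.185e+05 s = 1.372 d), decay gives C = 3.021·exp(−0.38·1.372) = 1.793 mg/L.
After input B: C = (9.003·1.793 + 0.031·67) / 9.034 = 2.017 mg/L.

2.02 mg/L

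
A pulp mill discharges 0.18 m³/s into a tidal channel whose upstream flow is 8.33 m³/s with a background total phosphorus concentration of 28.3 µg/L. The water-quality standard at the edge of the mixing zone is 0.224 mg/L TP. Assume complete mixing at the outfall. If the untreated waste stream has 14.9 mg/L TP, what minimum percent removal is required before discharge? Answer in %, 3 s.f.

37.7 %

28.3 µg/L = 0.0283 mg/L.
Mass balance: 0.224·8.51 = 0.18·Cₑ + 8.33·0.0283.
Cₑ = (1.906 − 0.2357) / 0.18 = 9.281 mg/L.
Required removal = 1 − 9.281/14.9 = 37.71 %.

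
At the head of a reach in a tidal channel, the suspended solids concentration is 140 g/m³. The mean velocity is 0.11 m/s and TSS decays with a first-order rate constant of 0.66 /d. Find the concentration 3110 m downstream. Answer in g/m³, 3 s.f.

113 g/m³

Travel time t = 3110 m / 0.11 m/s = 3110/0.11 = 2.827e+04 s = 0.3272 d.
First-order decay: C = 140·exp(−0.66·0.3272) = 140·0.8058 = 112.8 g/m³.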